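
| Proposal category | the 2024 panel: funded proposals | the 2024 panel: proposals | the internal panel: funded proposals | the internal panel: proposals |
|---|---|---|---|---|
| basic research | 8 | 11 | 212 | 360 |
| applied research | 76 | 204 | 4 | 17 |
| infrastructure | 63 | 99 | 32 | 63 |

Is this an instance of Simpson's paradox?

Yes

Basic research: the 2024 panel 8/11 = 72.7%, the internal panel 212/360 = 58.9% → the 2024 panel
Applied research: the 2024 panel 76/204 = 37.3%, the internal panel 4/17 = 23.5% → the 2024 panel
Infrastructure: the 2024 panel 63/99 = 63.6%, the internal panel 32/63 = 50.8% → the 2024 panel
Overall: the 2024 panel 147/314 = 46.8%, the internal panel 248/440 = 56.4% → the internal panel
The 2024 panel wins each proposal group but the internal panel wins overall — the comparison reverses. The 2024 panel's proposals skew toward applied research, which has a lower base rate.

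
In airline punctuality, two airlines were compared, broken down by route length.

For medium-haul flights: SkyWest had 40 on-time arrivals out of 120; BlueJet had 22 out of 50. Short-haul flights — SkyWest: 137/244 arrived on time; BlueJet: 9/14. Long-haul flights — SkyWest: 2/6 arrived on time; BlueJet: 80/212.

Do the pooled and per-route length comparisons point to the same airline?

No

Medium-haul: SkyWest 40/120 = 33.3%, BlueJet 22/50 = 44.0% → BlueJet
Short-haul: SkyWest 137/244 = 56.1%, BlueJet 9/14 = 64.3% → BlueJet
Long-haul: SkyWest 2/6 = 33.3%, BlueJet 80/212 = 37.7% → BlueJet
Overall: SkyWest 179/370 = 48.4%, BlueJet 111/276 = 40.2% → SkyWest
BlueJet wins each route group but SkyWest wins overall — the comparison reverses. BlueJet's flights skew toward long-haul, which has a lower base rate.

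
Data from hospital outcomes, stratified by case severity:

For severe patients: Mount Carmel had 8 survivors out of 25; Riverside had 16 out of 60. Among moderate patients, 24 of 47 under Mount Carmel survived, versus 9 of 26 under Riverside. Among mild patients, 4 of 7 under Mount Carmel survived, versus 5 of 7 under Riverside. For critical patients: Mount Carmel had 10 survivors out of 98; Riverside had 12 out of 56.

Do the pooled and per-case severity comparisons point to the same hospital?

No

Severe: Mount Carmel 8/25 = 32.0%, Riverside 16/60 = 26.7% → Mount Carmel
Moderate: Mount Carmel 24/47 = 51.1%, Riverside 9/26 = 34.6% → Mount Carmel
Mild: Mount Carmel 4/7 = 57.1%, Riverside 5/7 = 71.4% → Riverside
Critical: Mount Carmel 10/98 = 10.2%, Riverside 12/56 = 21.4% → Riverside
Overall: Mount Carmel 46/177 = 26.0%, Riverside 42/149 = 28.2% → Riverside
Neither sweeps: Mount Carmel wins 2 of 4 groups, Riverside wins 2. Riverside wins overall but not every group — no Simpson reversal.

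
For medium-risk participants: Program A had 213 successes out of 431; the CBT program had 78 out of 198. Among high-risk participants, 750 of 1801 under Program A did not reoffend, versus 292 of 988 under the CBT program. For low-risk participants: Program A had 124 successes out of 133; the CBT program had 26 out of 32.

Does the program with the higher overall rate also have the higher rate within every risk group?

Medium-risk: Program A 213/431 = 49.4%, the CBT program 78/198 = 39.4% → Program A
High-risk: Program A 750/1801 = 41.6%, the CBT program 292/988 = 29.6% → Program A
Low-risk: Program A 124/133 = 93.2%, the CBT program 26/32 = 81.2% → Program A
Overall: Program A 1087/2365 = 46.0%, the CBT program 396/1218 = 32.5% → Program A
Program A wins overall and in every risk group — no reversal.

Yes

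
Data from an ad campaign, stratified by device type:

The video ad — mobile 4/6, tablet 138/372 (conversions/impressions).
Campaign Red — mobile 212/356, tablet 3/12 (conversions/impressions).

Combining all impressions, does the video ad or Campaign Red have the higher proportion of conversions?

Mobile: the video ad 4/6 = 66.7%, Campaign Red 212/356 = 59.6% → the video ad
Tablet: the video ad 138/372 = 37.1%, Campaign Red 3/12 = 25.0% → the video ad
Overall: the video ad 142/378 = 37.6%, Campaign Red 215/368 = 58.4% → Campaign Red
(The video ad wins every device group but Campaign Red wins overall — the video ad's impressions skew toward the low-rate tablet group.)

Campaign Red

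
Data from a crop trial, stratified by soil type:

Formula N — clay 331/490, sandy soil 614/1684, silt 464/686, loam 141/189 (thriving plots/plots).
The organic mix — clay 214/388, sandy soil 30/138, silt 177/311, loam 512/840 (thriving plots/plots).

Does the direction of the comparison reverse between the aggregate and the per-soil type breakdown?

Clay: Formula N 331/490 = 67.6%, the organic mix 214/388 = 55.2% → Formula N
Sandy soil: Formula N 614/1684 = 36.5%, the organic mix 30/138 = 21.7% → Formula N
Silt: Formula N 464/686 = 67.6%, the organic mix 177/311 = 56.9% → Formula N
Loam: Formula N 141/189 = 74.6%, the organic mix 512/840 = 61.0% → Formula N
Overall: Formula N 1550/3049 = 50.8%, the organic mix 933/1677 = 55.6% → the organic mix
Formula N wins each soil group but the organic mix wins overall — the comparison reverses. Formula N's plots skew toward sandy soil, which has a lower base rate.

Yes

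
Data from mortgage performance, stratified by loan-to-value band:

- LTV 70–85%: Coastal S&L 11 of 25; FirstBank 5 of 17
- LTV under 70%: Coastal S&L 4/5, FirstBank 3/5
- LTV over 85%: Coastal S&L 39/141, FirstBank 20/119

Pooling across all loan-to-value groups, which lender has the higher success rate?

Coastal S&L

LTV 70–85%: Coastal S&L 11/25 = 44.0%, FirstBank 5/17 = 29.4% → Coastal S&L
LTV under 70%: Coastal S&L 4/5 = 80.0%, FirstBank 3/5 = 60.0% → Coastal S&L
LTV over 85%: Coastal S&L 39/141 = 27.7%, FirstBank 20/119 = 16.8% → Coastal S&L
Overall: Coastal S&L 54/171 = 31.6%, FirstBank 28/141 = 19.9% → Coastal S&L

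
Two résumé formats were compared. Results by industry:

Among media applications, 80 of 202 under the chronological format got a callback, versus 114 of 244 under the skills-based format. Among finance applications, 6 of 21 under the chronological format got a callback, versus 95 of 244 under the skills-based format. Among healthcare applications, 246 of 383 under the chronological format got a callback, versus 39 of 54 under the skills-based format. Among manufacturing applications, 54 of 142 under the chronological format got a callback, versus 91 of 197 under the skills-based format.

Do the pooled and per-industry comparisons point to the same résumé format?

No

Media: the chronological format 80/202 = 39.6%, the skills-based format 114/244 = 46.7% → the skills-based format
Finance: the chronological format 6/21 = 28.6%, the skills-based format 95/244 = 38.9% → the skills-based format
Healthcare: the chronological format 246/383 = 64.2%, the skills-based format 39/54 = 72.2% → the skills-based format
Manufacturing: the chronological format 54/142 = 38.0%, the skills-based format 91/197 = 46.2% → the skills-based format
Overall: the chronological format 386/748 = 51.6%, the skills-based format 339/739 = 45.9% → the chronological format
The skills-based format wins each industry group but the chronological format wins overall — the comparison reverses. The skills-based format's applications skew toward finance, which has a lower base rate.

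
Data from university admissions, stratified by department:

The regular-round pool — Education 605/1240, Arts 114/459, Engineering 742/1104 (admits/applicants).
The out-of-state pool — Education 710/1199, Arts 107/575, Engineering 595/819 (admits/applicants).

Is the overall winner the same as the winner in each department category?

No

Education: the regular-round pool 605/1240 = 48.8%, the out-of-state pool 710/1199 = 59.2% → the out-of-state pool
Arts: the regular-round pool 114/459 = 24.8%, the out-of-state pool 107/575 = 18.6% → the regular-round pool
Engineering: the regular-round pool 742/1104 = 67.2%, the out-of-state pool 595/819 = 72.6% → the out-of-state pool
Overall: the regular-round pool 1461/2803 = 52.1%, the out-of-state pool 1412/2593 = 54.5% → the out-of-state pool
Neither sweeps: the regular-round pool wins 1 of 3 groups, the out-of-state pool wins 2. The out-of-state pool wins overall but not every group — no Simpson reversal.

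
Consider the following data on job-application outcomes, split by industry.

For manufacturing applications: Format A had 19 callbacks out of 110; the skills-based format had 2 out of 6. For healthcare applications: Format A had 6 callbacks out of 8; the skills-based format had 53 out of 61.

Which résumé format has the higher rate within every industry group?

Manufacturing: Format A 19/110 = 17.3%, the skills-based format 2/6 = 33.3% → the skills-based format
Healthcare: Format A 6/8 = 75.0%, the skills-based format 53/61 = 86.9% → the skills-based format
The skills-based format has the higher rate in both groups.

the skills-based format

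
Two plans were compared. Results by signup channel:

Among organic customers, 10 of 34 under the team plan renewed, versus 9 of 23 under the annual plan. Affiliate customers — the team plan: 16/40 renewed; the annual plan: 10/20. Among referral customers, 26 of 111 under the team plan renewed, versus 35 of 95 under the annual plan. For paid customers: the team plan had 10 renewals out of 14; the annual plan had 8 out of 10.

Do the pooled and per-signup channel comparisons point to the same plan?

Organic: the team plan 10/34 = 29.4%, the annual plan 9/23 = 39.1% → the annual plan
Affiliate: the team plan 16/40 = 40.0%, the annual plan 10/20 = 50.0% → the annual plan
Referral: the team plan 26/111 = 23.4%, the annual plan 35/95 = 36.8% → the annual plan
Paid: the team plan 10/14 = 71.4%, the annual plan 8/10 = 80.0% → the annual plan
Overall: the team plan 62/199 = 31.2%, the annual plan 62/148 = 41.9% → the annual plan
The annual plan wins overall and in every signup group — no reversal.

Yes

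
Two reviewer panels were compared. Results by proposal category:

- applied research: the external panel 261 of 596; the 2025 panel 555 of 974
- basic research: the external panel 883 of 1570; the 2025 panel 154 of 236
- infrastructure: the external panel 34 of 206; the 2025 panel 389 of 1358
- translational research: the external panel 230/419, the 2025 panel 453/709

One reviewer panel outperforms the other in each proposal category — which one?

the 2025 panel

Applied research: the external panel 261/596 = 43.8%, the 2025 panel 555/974 = 57.0% → the 2025 panel
Basic research: the external panel 883/1570 = 56.2%, the 2025 panel 154/236 = 65.3% → the 2025 panel
Infrastructure: the external panel 34/206 = 16.5%, the 2025 panel 389/1358 = 28.6% → the 2025 panel
Translational research: the external panel 230/419 = 54.9%, the 2025 panel 453/709 = 63.9% → the 2025 panel
The 2025 panel has the higher rate in all 4 groups.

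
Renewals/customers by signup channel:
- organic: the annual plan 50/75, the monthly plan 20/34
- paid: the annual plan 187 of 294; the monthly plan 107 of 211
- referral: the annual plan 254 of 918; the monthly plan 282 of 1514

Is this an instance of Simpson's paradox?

No

Organic: the annual plan 50/75 = 66.7%, the monthly plan 20/34 = 58.8% → the annual plan
Paid: the annual plan 187/294 = 63.6%, the monthly plan 107/211 = 50.7% → the annual plan
Referral: the annual plan 254/918 = 27.7%, the monthly plan 282/1514 = 18.6% → the annual plan
Overall: the annual plan 491/1287 = 38.2%, the monthly plan 409/1759 = 23.3% → the annual plan
The annual plan wins overall and in every signup group — no reversal.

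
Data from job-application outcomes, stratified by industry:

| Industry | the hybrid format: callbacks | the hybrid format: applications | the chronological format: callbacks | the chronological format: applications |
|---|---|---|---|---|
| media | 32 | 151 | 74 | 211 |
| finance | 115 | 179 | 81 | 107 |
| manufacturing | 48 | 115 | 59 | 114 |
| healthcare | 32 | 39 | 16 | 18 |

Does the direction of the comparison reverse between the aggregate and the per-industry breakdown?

Media: the hybrid format 32/151 = 21.2%, the chronological format 74/211 = 35.1% → the chronological format
Finance: the hybrid format 115/179 = 64.2%, the chronological format 81/107 = 75.7% → the chronological format
Manufacturing: the hybrid format 48/115 = 41.7%, the chronological format 59/114 = 51.8% → the chronological format
Healthcare: the hybrid format 32/39 = 82.1%, the chronological format 16/18 = 88.9% → the chronological format
Overall: the hybrid format 227/484 = 46.9%, the chronological format 230/450 = 51.1% → the chronological format
The chronological format wins overall and in every industry group — no reversal.

No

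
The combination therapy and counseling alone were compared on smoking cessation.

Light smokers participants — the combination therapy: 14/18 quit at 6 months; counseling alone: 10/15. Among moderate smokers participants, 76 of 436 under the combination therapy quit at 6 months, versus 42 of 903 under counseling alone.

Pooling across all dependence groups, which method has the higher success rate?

the combination therapy

Light smokers: the combination therapy 14/18 = 77.8%, counseling alone 10/15 = 66.7% → the combination therapy
Moderate smokers: the combination therapy 76/436 = 17.4%, counseling alone 42/903 = 4.7% → the combination therapy
Overall: the combination therapy 90/454 = 19.8%, counseling alone 52/918 = 5.7% → the combination therapy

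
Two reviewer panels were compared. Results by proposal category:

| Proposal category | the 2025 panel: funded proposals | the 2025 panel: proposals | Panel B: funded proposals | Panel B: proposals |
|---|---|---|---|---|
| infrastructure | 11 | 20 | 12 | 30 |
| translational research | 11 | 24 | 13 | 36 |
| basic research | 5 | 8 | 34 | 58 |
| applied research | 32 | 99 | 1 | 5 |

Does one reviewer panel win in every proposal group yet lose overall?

Infrastructure: the 2025 panel 11/20 = 55.0%, Panel B 12/30 = 40.0% → the 2025 panel
Translational research: the 2025 panel 11/24 = 45.8%, Panel B 13/36 = 36.1% → the 2025 panel
Basic research: the 2025 panel 5/8 = 62.5%, Panel B 34/58 = 58.6% → the 2025 panel
Applied research: the 2025 panel 32/99 = 32.3%, Panel B 1/5 = 20.0% → the 2025 panel
Overall: the 2025 panel 59/151 = 39.1%, Panel B 60/129 = 46.5% → Panel B
The 2025 panel wins each proposal group but Panel B wins overall — the comparison reverses. The 2025 panel's proposals skew toward applied research, which has a lower base rate.

Yes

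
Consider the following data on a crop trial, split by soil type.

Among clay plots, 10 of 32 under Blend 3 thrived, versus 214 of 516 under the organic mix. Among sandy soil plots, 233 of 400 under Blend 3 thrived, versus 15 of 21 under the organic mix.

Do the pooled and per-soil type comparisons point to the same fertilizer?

No

Clay: Blend 3 10/32 = 31.2%, the organic mix 214/516 = 41.5% → the organic mix
Sandy soil: Blend 3 233/400 = 58.2%, the organic mix 15/21 = 71.4% → the organic mix
Overall: Blend 3 243/432 = 56.2%, the organic mix 229/537 = 42.6% → Blend 3
The organic mix wins each soil group but Blend 3 wins overall — the comparison reverses. The organic mix's plots skew toward clay, which has a lower base rate.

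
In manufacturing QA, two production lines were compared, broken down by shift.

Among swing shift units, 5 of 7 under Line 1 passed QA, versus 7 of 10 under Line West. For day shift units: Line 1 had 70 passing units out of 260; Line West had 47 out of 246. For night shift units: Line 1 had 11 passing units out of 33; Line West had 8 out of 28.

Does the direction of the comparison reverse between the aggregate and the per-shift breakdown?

No

Swing shift: Line 1 5/7 = 71.4%, Line West 7/10 = 70.0% → Line 1
Day shift: Line 1 70/260 = 26.9%, Line West 47/246 = 19.1% → Line 1
Night shift: Line 1 11/33 = 33.3%, Line West 8/28 = 28.6% → Line 1
Overall: Line 1 86/300 = 28.7%, Line West 62/284 = 21.8% → Line 1
Line 1 wins overall and in every shift group — no reversal.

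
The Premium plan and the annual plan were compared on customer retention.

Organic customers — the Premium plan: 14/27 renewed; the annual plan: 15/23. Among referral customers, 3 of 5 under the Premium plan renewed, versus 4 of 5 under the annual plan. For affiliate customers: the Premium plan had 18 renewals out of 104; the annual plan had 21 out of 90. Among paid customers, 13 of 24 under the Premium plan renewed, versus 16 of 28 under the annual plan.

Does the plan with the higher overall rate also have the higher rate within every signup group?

Organic: the Premium plan 14/27 = 51.9%, the annual plan 15/23 = 65.2% → the annual plan
Referral: the Premium plan 3/5 = 60.0%, the annual plan 4/5 = 80.0% → the annual plan
Affiliate: the Premium plan 18/104 = 17.3%, the annual plan 21/90 = 23.3% → the annual plan
Paid: the Premium plan 13/24 = 54.2%, the annual plan 16/28 = 57.1% → the annual plan
Overall: the Premium plan 48/160 = 30.0%, the annual plan 56/146 = 38.4% → the annual plan
The annual plan wins overall and in every signup group — no reversal.

Yes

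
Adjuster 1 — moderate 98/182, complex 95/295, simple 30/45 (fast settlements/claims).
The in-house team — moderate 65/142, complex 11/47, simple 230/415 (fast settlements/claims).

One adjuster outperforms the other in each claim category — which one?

Moderate: Adjuster 1 98/182 = 53.8%, the in-house team 65/142 = 45.8% → Adjuster 1
Complex: Adjuster 1 95/295 = 32.2%, the in-house team 11/47 = 23.4% → Adjuster 1
Simple: Adjuster 1 30/45 = 66.7%, the in-house team 230/415 = 55.4% → Adjuster 1
Adjuster 1 has the higher rate in all 3 groups.

Adjuster 1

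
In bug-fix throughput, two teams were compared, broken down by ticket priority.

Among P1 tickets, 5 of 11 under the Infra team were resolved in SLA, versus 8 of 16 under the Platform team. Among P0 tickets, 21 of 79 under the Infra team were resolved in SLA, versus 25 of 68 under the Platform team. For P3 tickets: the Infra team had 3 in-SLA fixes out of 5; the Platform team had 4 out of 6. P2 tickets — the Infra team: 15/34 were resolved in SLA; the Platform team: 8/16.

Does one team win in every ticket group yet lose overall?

No

P1: the Infra team 5/11 = 45.5%, the Platform team 8/16 = 50.0% → the Platform team
P0: the Infra team 21/79 = 26.6%, the Platform team 25/68 = 36.8% → the Platform team
P3: the Infra team 3/5 = 60.0%, the Platform team 4/6 = 66.7% → the Platform team
P2: the Infra team 15/34 = 44.1%, the Platform team 8/16 = 50.0% → the Platform team
Overall: the Infra team 44/129 = 34.1%, the Platform team 45/106 = 42.5% → the Platform team
The Platform team wins overall and in every ticket group — no reversal.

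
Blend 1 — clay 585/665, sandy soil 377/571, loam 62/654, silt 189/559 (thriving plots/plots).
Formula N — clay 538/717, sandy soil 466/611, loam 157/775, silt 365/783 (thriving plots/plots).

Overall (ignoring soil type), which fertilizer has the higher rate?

Formula N

Clay: Blend 1 585/665 = 88.0%, Formula N 538/717 = 75.0% → Blend 1
Sandy soil: Blend 1 377/571 = 66.0%, Formula N 466/611 = 76.3% → Formula N
Loam: Blend 1 62/654 = 9.5%, Formula N 157/775 = 20.3% → Formula N
Silt: Blend 1 189/559 = 33.8%, Formula N 365/783 = 46.6% → Formula N
Overall: Blend 1 1213/2449 = 49.5%, Formula N 1526/2886 = 52.9% → Formula N
(Neither sweeps every soil group, but Formula N has the higher pooled rate.)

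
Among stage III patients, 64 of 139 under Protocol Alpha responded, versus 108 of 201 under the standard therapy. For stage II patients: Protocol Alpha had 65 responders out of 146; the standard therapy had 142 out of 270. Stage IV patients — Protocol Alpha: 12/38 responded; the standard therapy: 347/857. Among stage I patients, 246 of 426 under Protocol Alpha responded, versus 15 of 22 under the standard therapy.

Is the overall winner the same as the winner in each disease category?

No

Stage III: Protocol Alpha 64/139 = 46.0%, the standard therapy 108/201 = 53.7% → the standard therapy
Stage II: Protocol Alpha 65/146 = 44.5%, the standard therapy 142/270 = 52.6% → the standard therapy
Stage IV: Protocol Alpha 12/38 = 31.6%, the standard therapy 347/857 = 40.5% → the standard therapy
Stage I: Protocol Alpha 246/426 = 57.7%, the standard therapy 15/22 = 68.2% → the standard therapy
Overall: Protocol Alpha 387/749 = 51.7%, the standard therapy 612/1350 = 45.3% → Protocol Alpha
The standard therapy wins each disease group but Protocol Alpha wins overall — the comparison reverses. The standard therapy's patients skew toward stage IV, which has a lower base rate.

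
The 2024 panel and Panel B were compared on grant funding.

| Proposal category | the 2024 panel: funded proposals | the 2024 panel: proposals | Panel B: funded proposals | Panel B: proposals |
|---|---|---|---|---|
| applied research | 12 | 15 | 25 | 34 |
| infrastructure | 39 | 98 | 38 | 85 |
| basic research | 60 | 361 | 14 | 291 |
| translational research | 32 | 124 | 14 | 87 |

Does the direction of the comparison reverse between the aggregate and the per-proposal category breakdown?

No

Applied research: the 2024 panel 12/15 = 80.0%, Panel B 25/34 = 73.5% → the 2024 panel
Infrastructure: the 2024 panel 39/98 = 39.8%, Panel B 38/85 = 44.7% → Panel B
Basic research: the 2024 panel 60/361 = 16.6%, Panel B 14/291 = 4.8% → the 2024 panel
Translational research: the 2024 panel 32/124 = 25.8%, Panel B 14/87 = 16.1% → the 2024 panel
Overall: the 2024 panel 143/598 = 23.9%, Panel B 91/497 = 18.3% → the 2024 panel
Neither sweeps: the 2024 panel wins 3 of 4 groups, Panel B wins 1. The 2024 panel wins overall but not every group — no Simpson reversal.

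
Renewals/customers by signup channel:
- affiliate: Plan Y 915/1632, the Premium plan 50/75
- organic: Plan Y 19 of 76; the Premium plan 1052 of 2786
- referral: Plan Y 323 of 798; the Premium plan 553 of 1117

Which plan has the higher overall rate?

Affiliate: Plan Y 915/1632 = 56.1%, the Premium plan 50/75 = 66.7% → the Premium plan
Organic: Plan Y 19/76 = 25.0%, the Premium plan 1052/2786 = 37.8% → the Premium plan
Referral: Plan Y 323/798 = 40.5%, the Premium plan 553/1117 = 49.5% → the Premium plan
Overall: Plan Y 1257/2506 = 50.2%, the Premium plan 1655/3978 = 41.6% → Plan Y
(The Premium plan wins every signup group but Plan Y wins overall — the Premium plan's customers skew toward the low-rate organic group.)

Plan Y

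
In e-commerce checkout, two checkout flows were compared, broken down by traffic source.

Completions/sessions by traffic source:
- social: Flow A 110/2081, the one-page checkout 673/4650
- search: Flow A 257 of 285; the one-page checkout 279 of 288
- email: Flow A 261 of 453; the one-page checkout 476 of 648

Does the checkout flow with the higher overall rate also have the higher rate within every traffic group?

Social: Flow A 110/2081 = 5.3%, the one-page checkout 673/4650 = 14.5% → the one-page checkout
Search: Flow A 257/285 = 90.2%, the one-page checkout 279/288 = 96.9% → the one-page checkout
Email: Flow A 261/453 = 57.6%, the one-page checkout 476/648 = 73.5% → the one-page checkout
Overall: Flow A 628/2819 = 22.3%, the one-page checkout 1428/5586 = 25.6% → the one-page checkout
The one-page checkout wins overall and in every traffic group — no reversal.

Yes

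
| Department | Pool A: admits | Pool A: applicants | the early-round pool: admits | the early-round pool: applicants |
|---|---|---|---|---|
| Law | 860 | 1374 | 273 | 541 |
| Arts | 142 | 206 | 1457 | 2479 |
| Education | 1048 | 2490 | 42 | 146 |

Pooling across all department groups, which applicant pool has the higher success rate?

Law: Pool A 860/1374 = 62.6%, the early-round pool 273/541 = 50.5% → Pool A
Arts: Pool A 142/206 = 68.9%, the early-round pool 1457/2479 = 58.8% → Pool A
Education: Pool A 1048/2490 = 42.1%, the early-round pool 42/146 = 28.8% → Pool A
Overall: Pool A 2050/4070 = 50.4%, the early-round pool 1772/3166 = 56.0% → the early-round pool
(Pool A wins every department group but the early-round pool wins overall — Pool A's applicants skew toward the low-rate Education group.)

the early-round pool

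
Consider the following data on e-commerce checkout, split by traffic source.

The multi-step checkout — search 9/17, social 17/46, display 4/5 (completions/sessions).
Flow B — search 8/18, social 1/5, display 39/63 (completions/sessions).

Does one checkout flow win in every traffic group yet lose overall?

Yes

Search: the multi-step checkout 9/17 = 52.9%, Flow B 8/18 = 44.4% → the multi-step checkout
Social: the multi-step checkout 17/46 = 37.0%, Flow B 1/5 = 20.0% → the multi-step checkout
Display: the multi-step checkout 4/5 = 80.0%, Flow B 39/63 = 61.9% → the multi-step checkout
Overall: the multi-step checkout 30/68 = 44.1%, Flow B 48/86 = 55.8% → Flow B
The multi-step checkout wins each traffic group but Flow B wins overall — the comparison reverses. The multi-step checkout's sessions skew toward social, which has a lower base rate.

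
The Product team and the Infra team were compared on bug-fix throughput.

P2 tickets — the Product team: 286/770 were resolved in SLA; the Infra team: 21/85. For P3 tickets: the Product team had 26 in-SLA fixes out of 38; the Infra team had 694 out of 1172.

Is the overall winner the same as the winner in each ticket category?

No

P2: the Product team 286/770 = 37.1%, the Infra team 21/85 = 24.7% → the Product team
P3: the Product team 26/38 = 68.4%, the Infra team 694/1172 = 59.2% → the Product team
Overall: the Product team 312/808 = 38.6%, the Infra team 715/1257 = 56.9% → the Infra team
The Product team wins each ticket group but the Infra team wins overall — the comparison reverses. The Product team's tickets skew toward P2, which has a lower base rate.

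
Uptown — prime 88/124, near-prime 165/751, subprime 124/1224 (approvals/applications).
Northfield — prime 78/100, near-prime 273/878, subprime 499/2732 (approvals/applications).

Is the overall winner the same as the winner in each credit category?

Prime: Uptown 88/124 = 71.0%, Northfield 78/100 = 78.0% → Northfield
Near-prime: Uptown 165/751 = 22.0%, Northfield 273/878 = 31.1% → Northfield
Subprime: Uptown 124/1224 = 10.1%, Northfield 499/2732 = 18.3% → Northfield
Overall: Uptown 377/2099 = 18.0%, Northfield 850/3710 = 22.9% → Northfield
Northfield wins overall and in every credit group — no reversal.

Yes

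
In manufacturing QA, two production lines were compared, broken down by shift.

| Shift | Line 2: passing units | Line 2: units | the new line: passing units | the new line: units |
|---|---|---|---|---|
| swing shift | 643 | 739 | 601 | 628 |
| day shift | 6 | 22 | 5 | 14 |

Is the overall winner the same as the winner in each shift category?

Swing shift: Line 2 643/739 = 87.0%, the new line 601/628 = 95.7% → the new line
Day shift: Line 2 6/22 = 27.3%, the new line 5/14 = 35.7% → the new line
Overall: Line 2 649/761 = 85.3%, the new line 606/642 = 94.4% → the new line
The new line wins overall and in every shift group — no reversal.

Yes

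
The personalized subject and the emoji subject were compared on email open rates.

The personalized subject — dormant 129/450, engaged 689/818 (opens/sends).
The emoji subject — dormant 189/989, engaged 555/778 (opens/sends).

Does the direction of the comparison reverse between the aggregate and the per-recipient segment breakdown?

Dormant: the personalized subject 129/450 = 28.7%, the emoji subject 189/989 = 19.1% → the personalized subject
Engaged: the personalized subject 689/818 = 84.2%, the emoji subject 555/778 = 71.3% → the personalized subject
Overall: the personalized subject 818/1268 = 64.5%, the emoji subject 744/1767 = 42.1% → the personalized subject
The personalized subject wins overall and in every recipient group — no reversal.

No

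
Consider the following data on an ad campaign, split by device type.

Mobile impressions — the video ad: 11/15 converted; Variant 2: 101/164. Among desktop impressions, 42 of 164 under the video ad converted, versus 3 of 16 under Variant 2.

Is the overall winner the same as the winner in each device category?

Mobile: the video ad 11/15 = 73.3%, Variant 2 101/164 = 61.6% → the video ad
Desktop: the video ad 42/164 = 25.6%, Variant 2 3/16 = 18.8% → the video ad
Overall: the video ad 53/179 = 29.6%, Variant 2 104/180 = 57.8% → Variant 2
The video ad wins each device group but Variant 2 wins overall — the comparison reverses. The video ad's impressions skew toward desktop, which has a lower base rate.

No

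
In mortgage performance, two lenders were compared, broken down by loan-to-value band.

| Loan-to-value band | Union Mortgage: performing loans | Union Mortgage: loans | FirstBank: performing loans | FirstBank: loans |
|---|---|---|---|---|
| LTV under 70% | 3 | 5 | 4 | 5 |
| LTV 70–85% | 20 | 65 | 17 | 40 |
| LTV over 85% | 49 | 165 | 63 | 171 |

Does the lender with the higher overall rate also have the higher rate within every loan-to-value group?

LTV under 70%: Union Mortgage 3/5 = 60.0%, FirstBank 4/5 = 80.0% → FirstBank
LTV 70–85%: Union Mortgage 20/65 = 30.8%, FirstBank 17/40 = 42.5% → FirstBank
LTV over 85%: Union Mortgage 49/165 = 29.7%, FirstBank 63/171 = 36.8% → FirstBank
Overall: Union Mortgage 72/235 = 30.6%, FirstBank 84/216 = 38.9% → FirstBank
FirstBank wins overall and in every loan-to-value group — no reversal.

Yes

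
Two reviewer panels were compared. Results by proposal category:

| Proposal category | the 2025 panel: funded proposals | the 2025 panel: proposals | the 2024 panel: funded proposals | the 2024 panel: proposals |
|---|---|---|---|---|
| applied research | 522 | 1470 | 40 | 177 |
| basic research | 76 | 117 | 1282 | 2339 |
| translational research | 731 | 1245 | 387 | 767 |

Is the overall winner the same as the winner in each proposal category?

No

Applied research: the 2025 panel 522/1470 = 35.5%, the 2024 panel 40/177 = 22.6% → the 2025 panel
Basic research: the 2025 panel 76/117 = 65.0%, the 2024 panel 1282/2339 = 54.8% → the 2025 panel
Translational research: the 2025 panel 731/1245 = 58.7%, the 2024 panel 387/767 = 50.5% → the 2025 panel
Overall: the 2025 panel 1329/2832 = 46.9%, the 2024 panel 1709/3283 = 52.1% → the 2024 panel
The 2025 panel wins each proposal group but the 2024 panel wins overall — the comparison reverses. The 2025 panel's proposals skew toward applied research, which has a lower base rate.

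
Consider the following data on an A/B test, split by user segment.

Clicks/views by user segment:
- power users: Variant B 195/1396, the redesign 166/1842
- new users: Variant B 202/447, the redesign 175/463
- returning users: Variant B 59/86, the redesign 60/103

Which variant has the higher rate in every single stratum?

Power users: Variant B 195/1396 = 14.0%, the redesign 166/1842 = 9.0% → Variant B
New users: Variant B 202/447 = 45.2%, the redesign 175/463 = 37.8% → Variant B
Returning users: Variant B 59/86 = 68.6%, the redesign 60/103 = 58.3% → Variant B
Variant B has the higher rate in all 3 groups.

Variant B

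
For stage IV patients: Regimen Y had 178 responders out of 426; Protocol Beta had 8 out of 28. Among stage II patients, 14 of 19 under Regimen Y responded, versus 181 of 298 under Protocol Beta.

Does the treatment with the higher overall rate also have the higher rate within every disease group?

No

Stage IV: Regimen Y 178/426 = 41.8%, Protocol Beta 8/28 = 28.6% → Regimen Y
Stage II: Regimen Y 14/19 = 73.7%, Protocol Beta 181/298 = 60.7% → Regimen Y
Overall: Regimen Y 192/445 = 43.1%, Protocol Beta 189/326 = 58.0% → Protocol Beta
Regimen Y wins each disease group but Protocol Beta wins overall — the comparison reverses. Regimen Y's patients skew toward stage IV, which has a lower base rate.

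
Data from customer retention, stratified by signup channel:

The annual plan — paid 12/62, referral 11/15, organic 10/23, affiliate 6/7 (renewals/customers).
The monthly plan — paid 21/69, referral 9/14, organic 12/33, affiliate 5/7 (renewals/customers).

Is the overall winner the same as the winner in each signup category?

No

Paid: the annual plan 12/62 = 19.4%, the monthly plan 21/69 = 30.4% → the monthly plan
Referral: the annual plan 11/15 = 73.3%, the monthly plan 9/14 = 64.3% → the annual plan
Organic: the annual plan 10/23 = 43.5%, the monthly plan 12/33 = 36.4% → the annual plan
Affiliate: the annual plan 6/7 = 85.7%, the monthly plan 5/7 = 71.4% → the annual plan
Overall: the annual plan 39/107 = 36.4%, the monthly plan 47/123 = 38.2% → the monthly plan
Neither sweeps: the annual plan wins 3 of 4 groups, the monthly plan wins 1. The monthly plan wins overall but not every group — no Simpson reversal.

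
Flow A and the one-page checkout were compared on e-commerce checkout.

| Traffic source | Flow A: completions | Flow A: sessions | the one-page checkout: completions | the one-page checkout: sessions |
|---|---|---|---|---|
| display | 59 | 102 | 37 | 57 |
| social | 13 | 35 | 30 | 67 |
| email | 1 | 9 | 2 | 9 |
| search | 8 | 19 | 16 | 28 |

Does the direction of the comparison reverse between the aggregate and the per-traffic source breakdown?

No

Display: Flow A 59/102 = 57.8%, the one-page checkout 37/57 = 64.9% → the one-page checkout
Social: Flow A 13/35 = 37.1%, the one-page checkout 30/67 = 44.8% → the one-page checkout
Email: Flow A 1/9 = 11.1%, the one-page checkout 2/9 = 22.2% → the one-page checkout
Search: Flow A 8/19 = 42.1%, the one-page checkout 16/28 = 57.1% → the one-page checkout
Overall: Flow A 81/165 = 49.1%, the one-page checkout 85/161 = 52.8% → the one-page checkout
The one-page checkout wins overall and in every traffic group — no reversal.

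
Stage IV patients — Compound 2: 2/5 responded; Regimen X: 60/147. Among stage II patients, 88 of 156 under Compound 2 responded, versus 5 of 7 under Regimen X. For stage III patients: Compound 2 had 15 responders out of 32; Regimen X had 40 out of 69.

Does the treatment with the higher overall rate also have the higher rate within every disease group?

No

Stage IV: Compound 2 2/5 = 40.0%, Regimen X 60/147 = 40.8% → Regimen X
Stage II: Compound 2 88/156 = 56.4%, Regimen X 5/7 = 71.4% → Regimen X
Stage III: Compound 2 15/32 = 46.9%, Regimen X 40/69 = 58.0% → Regimen X
Overall: Compound 2 105/193 = 54.4%, Regimen X 105/223 = 47.1% → Compound 2
Regimen X wins each disease group but Compound 2 wins overall — the comparison reverses. Regimen X's patients skew toward stage IV, which has a lower base rate.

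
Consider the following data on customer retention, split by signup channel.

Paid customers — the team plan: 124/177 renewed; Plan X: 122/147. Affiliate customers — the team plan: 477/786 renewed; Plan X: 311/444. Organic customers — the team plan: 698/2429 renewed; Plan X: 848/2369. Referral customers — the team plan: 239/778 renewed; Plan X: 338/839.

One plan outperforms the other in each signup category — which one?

Paid: the team plan 124/177 = 70.1%, Plan X 122/147 = 83.0% → Plan X
Affiliate: the team plan 477/786 = 60.7%, Plan X 311/444 = 70.0% → Plan X
Organic: the team plan 698/2429 = 28.7%, Plan X 848/2369 = 35.8% → Plan X
Referral: the team plan 239/778 = 30.7%, Plan X 338/839 = 40.3% → Plan X
Plan X has the higher rate in all 4 groups.

Plan X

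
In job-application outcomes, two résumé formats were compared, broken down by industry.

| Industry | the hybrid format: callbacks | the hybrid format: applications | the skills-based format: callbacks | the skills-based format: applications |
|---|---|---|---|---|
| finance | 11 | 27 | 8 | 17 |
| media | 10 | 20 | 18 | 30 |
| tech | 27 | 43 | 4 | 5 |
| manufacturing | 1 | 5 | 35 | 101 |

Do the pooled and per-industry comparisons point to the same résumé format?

Finance: the hybrid format 11/27 = 40.7%, the skills-based format 8/17 = 47.1% → the skills-based format
Media: the hybrid format 10/20 = 50.0%, the skills-based format 18/30 = 60.0% → the skills-based format
Tech: the hybrid format 27/43 = 62.8%, the skills-based format 4/5 = 80.0% → the skills-based format
Manufacturing: the hybrid format 1/5 = 20.0%, the skills-based format 35/101 = 34.7% → the skills-based format
Overall: the hybrid format 49/95 = 51.6%, the skills-based format 65/153 = 42.5% → the hybrid format
The skills-based format wins each industry group but the hybrid format wins overall — the comparison reverses. The skills-based format's applications skew toward manufacturing, which has a lower base rate.

No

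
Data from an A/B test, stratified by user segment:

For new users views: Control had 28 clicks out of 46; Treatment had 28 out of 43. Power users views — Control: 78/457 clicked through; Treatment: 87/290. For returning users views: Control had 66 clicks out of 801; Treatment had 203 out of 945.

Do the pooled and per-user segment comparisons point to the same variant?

New users: Control 28/46 = 60.9%, Treatment 28/43 = 65.1% → Treatment
Power users: Control 78/457 = 17.1%, Treatment 87/290 = 30.0% → Treatment
Returning users: Control 66/801 = 8.2%, Treatment 203/945 = 21.5% → Treatment
Overall: Control 172/1304 = 13.2%, Treatment 318/1278 = 24.9% → Treatment
Treatment wins overall and in every user group — no reversal.

Yes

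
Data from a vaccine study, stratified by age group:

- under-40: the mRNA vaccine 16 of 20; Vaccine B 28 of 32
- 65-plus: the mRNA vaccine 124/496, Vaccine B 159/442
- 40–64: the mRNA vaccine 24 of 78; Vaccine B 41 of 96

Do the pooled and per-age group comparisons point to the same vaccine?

Under-40: the mRNA vaccine 16/20 = 80.0%, Vaccine B 28/32 = 87.5% → Vaccine B
65-plus: the mRNA vaccine 124/496 = 25.0%, Vaccine B 159/442 = 36.0% → Vaccine B
40–64: the mRNA vaccine 24/78 = 30.8%, Vaccine B 41/96 = 42.7% → Vaccine B
Overall: the mRNA vaccine 164/594 = 27.6%, Vaccine B 228/570 = 40.0% → Vaccine B
Vaccine B wins overall and in every age group — no reversal.

Yes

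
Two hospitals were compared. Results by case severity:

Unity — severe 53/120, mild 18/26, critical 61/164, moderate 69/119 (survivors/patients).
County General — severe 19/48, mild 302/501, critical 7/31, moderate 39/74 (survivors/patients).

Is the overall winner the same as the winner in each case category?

Severe: Unity 53/120 = 44.2%, County General 19/48 = 39.6% → Unity
Mild: Unity 18/26 = 69.2%, County General 302/501 = 60.3% → Unity
Critical: Unity 61/164 = 37.2%, County General 7/31 = 22.6% → Unity
Moderate: Unity 69/119 = 58.0%, County General 39/74 = 52.7% → Unity
Overall: Unity 201/429 = 46.9%, County General 367/654 = 56.1% → County General
Unity wins each case group but County General wins overall — the comparison reverses. Unity's patients skew toward critical, which has a lower base rate.

No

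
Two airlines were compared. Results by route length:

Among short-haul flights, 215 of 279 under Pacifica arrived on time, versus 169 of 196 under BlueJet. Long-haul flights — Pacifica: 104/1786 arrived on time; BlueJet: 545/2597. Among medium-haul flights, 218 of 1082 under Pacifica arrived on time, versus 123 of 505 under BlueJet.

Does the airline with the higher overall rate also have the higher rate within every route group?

Yes

Short-haul: Pacifica 215/279 = 77.1%, BlueJet 169/196 = 86.2% → BlueJet
Long-haul: Pacifica 104/1786 = 5.8%, BlueJet 545/2597 = 21.0% → BlueJet
Medium-haul: Pacifica 218/1082 = 20.1%, BlueJet 123/505 = 24.4% → BlueJet
Overall: Pacifica 537/3147 = 17.1%, BlueJet 837/3298 = 25.4% → BlueJet
BlueJet wins overall and in every route group — no reversal.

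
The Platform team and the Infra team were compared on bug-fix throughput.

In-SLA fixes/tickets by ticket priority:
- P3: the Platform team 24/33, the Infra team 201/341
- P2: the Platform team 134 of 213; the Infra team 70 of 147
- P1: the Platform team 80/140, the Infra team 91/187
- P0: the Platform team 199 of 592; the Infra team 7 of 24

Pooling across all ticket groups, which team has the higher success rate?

P3: the Platform team 24/33 = 72.7%, the Infra team 201/341 = 58.9% → the Platform team
P2: the Platform team 134/213 = 62.9%, the Infra team 70/147 = 47.6% → the Platform team
P1: the Platform team 80/140 = 57.1%, the Infra team 91/187 = 48.7% → the Platform team
P0: the Platform team 199/592 = 33.6%, the Infra team 7/24 = 29.2% → the Platform team
Overall: the Platform team 437/978 = 44.7%, the Infra team 369/699 = 52.8% → the Infra team
(The Platform team wins every ticket group but the Infra team wins overall — the Platform team's tickets skew toward the low-rate P0 group.)

the Infra team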